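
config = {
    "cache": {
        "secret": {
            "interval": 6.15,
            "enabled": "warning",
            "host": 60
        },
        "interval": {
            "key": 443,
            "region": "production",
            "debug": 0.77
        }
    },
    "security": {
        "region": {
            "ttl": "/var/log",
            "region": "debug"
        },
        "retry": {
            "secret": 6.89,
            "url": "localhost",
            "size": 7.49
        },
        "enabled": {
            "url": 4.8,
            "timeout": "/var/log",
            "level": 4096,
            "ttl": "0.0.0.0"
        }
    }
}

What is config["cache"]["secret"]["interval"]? 6.15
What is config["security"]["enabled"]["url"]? 4.8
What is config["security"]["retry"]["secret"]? 6.89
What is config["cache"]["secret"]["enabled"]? "warning"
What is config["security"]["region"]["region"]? "debug"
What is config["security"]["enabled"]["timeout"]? "/var/log"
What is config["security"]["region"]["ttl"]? "/var/log"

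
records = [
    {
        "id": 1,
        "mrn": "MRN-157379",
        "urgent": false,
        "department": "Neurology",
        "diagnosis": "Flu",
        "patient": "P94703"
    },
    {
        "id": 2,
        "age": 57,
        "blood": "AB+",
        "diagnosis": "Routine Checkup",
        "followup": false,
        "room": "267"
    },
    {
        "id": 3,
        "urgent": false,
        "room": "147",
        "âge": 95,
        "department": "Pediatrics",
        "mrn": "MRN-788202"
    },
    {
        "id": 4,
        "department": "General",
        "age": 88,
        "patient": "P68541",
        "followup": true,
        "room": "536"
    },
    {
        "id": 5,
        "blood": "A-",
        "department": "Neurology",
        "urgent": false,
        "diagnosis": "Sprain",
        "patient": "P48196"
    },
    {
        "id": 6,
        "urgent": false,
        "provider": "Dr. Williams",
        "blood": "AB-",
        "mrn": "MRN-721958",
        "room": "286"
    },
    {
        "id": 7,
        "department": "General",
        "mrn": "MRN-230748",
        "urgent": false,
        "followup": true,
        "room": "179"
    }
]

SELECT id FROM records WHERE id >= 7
[7]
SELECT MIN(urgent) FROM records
False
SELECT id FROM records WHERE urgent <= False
[1, 3, 5, 6, 7]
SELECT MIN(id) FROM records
1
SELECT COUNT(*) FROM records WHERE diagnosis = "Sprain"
1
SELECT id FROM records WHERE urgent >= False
[1, 3, 5, 6, 7]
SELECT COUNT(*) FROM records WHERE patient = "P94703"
1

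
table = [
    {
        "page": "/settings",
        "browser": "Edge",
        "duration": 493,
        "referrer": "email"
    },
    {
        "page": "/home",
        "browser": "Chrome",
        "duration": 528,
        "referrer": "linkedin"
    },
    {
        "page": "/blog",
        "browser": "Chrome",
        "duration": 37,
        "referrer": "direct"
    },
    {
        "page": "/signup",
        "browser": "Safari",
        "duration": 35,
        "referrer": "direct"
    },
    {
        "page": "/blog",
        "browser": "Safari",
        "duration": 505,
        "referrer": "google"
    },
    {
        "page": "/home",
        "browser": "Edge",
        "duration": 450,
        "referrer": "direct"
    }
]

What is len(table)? 6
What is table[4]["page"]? "/blog"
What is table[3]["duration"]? 35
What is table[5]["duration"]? 450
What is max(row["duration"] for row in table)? 528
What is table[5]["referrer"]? "direct"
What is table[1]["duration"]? 528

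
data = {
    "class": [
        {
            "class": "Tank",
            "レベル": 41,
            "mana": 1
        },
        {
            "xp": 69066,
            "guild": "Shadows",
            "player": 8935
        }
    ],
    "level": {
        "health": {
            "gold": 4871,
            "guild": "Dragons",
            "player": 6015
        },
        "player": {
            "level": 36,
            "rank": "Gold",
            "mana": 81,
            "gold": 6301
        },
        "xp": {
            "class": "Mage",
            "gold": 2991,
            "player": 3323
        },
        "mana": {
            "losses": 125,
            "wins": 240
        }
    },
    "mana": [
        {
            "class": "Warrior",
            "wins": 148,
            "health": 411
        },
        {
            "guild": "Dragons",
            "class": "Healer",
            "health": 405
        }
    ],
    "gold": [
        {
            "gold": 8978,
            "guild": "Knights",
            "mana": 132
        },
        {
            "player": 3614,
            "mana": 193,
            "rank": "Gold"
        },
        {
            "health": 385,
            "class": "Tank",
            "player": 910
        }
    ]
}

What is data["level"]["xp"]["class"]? "Mage"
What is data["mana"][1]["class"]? "Healer"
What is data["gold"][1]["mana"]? 193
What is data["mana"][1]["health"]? 405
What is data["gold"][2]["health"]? 385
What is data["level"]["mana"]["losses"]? 125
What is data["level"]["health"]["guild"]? "Dragons"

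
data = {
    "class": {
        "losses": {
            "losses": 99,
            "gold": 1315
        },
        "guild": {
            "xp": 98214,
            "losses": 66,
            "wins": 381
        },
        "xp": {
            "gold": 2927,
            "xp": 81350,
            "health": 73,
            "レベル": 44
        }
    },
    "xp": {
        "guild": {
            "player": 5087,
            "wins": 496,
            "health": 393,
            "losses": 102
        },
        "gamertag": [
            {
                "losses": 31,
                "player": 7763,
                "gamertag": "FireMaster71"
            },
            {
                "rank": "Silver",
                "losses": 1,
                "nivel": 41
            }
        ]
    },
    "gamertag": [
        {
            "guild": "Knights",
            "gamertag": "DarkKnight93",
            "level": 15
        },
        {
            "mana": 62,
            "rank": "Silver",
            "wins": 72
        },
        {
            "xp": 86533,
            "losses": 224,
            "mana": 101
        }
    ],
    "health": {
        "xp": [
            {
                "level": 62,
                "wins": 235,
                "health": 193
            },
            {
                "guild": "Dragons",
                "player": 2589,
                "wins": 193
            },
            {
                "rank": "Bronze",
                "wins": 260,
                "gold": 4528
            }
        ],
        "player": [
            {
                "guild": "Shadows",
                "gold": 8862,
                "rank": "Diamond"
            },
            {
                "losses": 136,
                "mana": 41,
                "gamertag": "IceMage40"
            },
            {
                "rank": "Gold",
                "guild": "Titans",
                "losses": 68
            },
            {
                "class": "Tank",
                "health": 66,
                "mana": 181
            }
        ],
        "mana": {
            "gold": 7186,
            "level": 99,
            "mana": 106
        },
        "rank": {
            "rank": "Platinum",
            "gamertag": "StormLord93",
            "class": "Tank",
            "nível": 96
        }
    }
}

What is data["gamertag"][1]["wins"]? 72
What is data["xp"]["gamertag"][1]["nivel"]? 41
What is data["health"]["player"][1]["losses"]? 136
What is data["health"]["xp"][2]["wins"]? 260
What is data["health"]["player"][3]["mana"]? 181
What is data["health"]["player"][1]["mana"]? 41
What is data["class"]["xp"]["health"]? 73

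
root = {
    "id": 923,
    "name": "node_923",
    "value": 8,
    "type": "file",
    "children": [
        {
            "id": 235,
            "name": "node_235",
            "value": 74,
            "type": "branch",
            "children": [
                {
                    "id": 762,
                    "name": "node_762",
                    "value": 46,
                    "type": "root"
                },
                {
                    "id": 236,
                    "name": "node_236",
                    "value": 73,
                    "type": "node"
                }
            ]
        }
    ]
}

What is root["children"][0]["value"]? 74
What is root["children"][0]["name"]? "node_235"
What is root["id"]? 923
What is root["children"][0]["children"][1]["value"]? 73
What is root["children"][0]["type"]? "branch"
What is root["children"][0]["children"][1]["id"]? 236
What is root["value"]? 8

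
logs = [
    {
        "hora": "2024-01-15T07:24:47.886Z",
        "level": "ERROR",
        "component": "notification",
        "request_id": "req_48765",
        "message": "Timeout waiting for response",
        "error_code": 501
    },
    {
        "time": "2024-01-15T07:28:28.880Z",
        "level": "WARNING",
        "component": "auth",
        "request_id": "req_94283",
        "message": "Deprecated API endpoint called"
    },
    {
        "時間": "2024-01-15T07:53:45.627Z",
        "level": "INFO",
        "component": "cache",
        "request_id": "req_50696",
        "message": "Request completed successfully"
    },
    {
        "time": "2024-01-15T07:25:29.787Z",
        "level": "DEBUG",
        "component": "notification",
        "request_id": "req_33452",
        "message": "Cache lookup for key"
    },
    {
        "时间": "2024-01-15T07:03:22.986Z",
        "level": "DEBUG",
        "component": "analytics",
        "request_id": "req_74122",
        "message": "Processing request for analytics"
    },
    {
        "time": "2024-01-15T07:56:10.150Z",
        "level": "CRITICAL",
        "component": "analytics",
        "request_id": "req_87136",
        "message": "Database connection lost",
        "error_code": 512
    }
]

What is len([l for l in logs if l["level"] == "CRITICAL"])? 1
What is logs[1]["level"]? "WARNING"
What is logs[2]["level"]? "INFO"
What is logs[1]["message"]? "Deprecated API endpoint called"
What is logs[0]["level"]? "ERROR"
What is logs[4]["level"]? "DEBUG"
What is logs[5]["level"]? "CRITICAL"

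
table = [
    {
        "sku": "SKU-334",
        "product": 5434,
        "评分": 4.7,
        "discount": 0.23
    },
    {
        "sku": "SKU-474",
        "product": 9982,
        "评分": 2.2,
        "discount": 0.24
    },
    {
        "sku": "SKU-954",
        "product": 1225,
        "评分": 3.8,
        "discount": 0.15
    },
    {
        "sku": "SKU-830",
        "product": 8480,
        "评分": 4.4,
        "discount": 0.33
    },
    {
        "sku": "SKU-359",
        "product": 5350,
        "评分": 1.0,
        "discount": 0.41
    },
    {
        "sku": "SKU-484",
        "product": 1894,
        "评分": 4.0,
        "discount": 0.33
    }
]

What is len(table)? 6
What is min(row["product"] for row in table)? 1225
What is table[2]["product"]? 1225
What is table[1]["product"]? 9982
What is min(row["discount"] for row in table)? 0.15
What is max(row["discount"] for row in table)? 0.41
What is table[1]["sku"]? "SKU-474"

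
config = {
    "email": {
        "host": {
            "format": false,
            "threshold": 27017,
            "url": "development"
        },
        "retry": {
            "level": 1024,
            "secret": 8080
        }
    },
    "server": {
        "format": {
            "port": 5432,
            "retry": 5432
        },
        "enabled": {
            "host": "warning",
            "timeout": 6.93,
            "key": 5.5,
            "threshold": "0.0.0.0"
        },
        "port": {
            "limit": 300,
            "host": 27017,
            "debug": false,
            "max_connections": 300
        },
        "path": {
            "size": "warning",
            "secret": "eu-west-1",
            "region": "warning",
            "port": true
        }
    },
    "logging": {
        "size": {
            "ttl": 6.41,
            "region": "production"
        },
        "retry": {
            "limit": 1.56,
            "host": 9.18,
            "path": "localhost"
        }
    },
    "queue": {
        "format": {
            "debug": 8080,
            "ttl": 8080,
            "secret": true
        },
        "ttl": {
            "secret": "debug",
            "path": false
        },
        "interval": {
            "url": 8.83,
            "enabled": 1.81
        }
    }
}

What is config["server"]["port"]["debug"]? False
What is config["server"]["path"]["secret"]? "eu-west-1"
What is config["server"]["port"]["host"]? 27017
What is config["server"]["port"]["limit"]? 300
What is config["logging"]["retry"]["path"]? "localhost"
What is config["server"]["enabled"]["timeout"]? 6.93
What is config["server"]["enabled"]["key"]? 5.5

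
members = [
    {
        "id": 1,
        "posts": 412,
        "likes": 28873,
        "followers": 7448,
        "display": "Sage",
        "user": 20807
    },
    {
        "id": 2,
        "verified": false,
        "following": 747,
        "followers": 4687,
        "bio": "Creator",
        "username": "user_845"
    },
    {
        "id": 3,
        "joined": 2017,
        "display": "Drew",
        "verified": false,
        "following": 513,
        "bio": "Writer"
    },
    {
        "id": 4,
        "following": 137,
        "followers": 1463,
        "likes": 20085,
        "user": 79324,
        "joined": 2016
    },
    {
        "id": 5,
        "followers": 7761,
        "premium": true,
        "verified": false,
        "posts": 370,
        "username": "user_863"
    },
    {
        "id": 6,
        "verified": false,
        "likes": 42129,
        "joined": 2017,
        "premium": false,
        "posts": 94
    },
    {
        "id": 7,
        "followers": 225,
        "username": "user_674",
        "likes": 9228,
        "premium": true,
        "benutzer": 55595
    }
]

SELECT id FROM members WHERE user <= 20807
[1]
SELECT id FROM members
[1, 2, 3, 4, 5, 6, 7]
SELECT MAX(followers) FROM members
7761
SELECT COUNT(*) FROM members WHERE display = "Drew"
1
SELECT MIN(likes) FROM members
9228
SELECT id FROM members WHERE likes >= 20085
[1, 4, 6]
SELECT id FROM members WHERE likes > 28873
[6]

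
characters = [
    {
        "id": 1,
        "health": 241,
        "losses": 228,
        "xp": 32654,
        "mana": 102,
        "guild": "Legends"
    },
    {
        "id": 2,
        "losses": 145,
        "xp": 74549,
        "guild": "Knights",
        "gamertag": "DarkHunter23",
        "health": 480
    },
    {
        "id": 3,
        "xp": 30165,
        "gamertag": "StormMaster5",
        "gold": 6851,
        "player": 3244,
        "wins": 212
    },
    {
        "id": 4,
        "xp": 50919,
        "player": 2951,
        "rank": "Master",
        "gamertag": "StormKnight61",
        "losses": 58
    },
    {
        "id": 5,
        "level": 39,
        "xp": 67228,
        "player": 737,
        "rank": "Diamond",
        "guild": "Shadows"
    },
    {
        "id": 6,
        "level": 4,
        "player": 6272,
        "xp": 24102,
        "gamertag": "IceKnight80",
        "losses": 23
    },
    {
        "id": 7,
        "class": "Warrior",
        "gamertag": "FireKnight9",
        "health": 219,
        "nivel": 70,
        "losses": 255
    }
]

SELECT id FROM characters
[1, 2, 3, 4, 5, 6, 7]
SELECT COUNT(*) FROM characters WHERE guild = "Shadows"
1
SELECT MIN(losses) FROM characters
23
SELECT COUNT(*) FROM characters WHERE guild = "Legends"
1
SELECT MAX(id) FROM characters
7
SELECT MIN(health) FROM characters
219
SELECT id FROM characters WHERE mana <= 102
[1]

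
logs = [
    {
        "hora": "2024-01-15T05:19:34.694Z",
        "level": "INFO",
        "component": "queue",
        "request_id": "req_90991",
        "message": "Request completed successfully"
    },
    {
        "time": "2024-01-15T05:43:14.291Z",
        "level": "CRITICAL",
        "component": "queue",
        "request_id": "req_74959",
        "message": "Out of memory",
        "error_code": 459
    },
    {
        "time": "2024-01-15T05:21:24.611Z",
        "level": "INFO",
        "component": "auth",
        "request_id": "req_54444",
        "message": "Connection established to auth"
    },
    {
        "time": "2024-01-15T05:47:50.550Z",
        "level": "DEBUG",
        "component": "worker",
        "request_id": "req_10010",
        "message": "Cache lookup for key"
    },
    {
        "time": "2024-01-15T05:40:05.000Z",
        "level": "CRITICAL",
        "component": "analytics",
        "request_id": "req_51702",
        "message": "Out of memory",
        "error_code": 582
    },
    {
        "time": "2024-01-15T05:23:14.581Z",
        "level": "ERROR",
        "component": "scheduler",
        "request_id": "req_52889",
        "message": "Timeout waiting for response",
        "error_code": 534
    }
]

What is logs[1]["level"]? "CRITICAL"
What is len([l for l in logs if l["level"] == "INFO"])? 2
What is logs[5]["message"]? "Timeout waiting for response"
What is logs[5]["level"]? "ERROR"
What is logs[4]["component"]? "analytics"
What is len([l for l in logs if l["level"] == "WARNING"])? 0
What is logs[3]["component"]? "worker"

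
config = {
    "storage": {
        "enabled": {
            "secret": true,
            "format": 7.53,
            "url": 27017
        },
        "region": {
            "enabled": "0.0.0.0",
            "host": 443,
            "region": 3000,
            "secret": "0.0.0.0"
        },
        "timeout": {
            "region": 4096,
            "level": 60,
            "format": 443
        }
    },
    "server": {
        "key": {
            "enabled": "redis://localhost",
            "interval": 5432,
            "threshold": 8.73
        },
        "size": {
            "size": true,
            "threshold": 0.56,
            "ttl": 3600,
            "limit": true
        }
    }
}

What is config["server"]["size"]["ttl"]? 3600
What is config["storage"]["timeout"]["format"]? 443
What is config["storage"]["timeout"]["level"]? 60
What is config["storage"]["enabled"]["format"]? 7.53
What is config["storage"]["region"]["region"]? 3000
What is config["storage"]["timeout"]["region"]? 4096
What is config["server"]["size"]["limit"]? True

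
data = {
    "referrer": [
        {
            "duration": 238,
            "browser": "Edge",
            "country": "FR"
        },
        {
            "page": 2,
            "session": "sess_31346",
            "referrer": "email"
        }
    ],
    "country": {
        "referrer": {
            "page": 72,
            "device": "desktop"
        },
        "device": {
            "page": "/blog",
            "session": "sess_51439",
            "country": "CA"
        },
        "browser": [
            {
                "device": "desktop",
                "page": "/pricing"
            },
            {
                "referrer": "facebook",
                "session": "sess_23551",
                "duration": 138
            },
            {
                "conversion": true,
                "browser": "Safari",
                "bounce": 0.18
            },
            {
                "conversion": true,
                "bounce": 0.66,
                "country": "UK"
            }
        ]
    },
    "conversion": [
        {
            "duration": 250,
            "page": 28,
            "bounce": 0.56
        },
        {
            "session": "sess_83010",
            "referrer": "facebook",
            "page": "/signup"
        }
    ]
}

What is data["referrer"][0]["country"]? "FR"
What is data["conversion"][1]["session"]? "sess_83010"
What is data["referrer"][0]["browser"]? "Edge"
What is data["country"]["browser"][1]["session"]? "sess_23551"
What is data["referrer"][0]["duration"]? 238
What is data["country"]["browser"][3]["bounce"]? 0.66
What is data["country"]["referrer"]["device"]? "desktop"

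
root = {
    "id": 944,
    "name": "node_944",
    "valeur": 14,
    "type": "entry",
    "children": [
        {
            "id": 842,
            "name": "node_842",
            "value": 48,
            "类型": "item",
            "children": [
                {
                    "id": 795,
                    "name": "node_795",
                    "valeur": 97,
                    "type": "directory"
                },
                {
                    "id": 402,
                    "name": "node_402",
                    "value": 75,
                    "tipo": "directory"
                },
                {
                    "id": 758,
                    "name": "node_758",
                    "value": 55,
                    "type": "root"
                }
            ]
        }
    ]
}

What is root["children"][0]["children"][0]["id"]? 795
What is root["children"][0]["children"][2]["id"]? 758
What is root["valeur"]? 14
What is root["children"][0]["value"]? 48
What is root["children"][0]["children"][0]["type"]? "directory"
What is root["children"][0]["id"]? 842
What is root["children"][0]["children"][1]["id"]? 402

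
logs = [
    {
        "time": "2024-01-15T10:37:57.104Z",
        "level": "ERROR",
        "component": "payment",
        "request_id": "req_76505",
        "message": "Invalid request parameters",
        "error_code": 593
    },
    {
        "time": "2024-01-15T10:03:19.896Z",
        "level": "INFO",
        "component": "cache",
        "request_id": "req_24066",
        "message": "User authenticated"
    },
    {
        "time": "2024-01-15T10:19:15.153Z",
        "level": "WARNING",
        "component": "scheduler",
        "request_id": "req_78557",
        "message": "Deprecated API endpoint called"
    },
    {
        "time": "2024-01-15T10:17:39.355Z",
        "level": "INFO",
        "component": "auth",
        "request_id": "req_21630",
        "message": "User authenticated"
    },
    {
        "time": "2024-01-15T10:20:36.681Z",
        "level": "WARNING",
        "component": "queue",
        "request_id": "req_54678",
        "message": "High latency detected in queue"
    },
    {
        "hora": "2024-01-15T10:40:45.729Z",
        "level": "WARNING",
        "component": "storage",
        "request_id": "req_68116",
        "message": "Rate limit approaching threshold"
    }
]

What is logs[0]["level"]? "ERROR"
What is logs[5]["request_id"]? "req_68116"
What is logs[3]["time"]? "2024-01-15T10:17:39.355Z"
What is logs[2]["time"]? "2024-01-15T10:19:15.153Z"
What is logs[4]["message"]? "High latency detected in queue"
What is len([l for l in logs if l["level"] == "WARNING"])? 3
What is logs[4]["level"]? "WARNING"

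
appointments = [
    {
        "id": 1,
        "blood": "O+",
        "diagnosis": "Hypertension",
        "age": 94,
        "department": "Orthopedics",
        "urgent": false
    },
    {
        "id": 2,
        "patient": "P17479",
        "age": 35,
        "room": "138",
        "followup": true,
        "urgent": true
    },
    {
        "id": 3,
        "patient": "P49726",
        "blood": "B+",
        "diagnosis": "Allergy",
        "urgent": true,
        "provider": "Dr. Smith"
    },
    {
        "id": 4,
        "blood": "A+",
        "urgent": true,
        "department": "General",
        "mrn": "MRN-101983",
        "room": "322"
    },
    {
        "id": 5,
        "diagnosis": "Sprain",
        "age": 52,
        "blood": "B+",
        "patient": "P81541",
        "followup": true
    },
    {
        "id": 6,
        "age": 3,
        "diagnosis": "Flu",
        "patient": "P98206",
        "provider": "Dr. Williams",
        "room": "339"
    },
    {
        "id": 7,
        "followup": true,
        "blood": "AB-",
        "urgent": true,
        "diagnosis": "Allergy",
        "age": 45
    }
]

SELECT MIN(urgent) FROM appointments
False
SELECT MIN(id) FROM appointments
1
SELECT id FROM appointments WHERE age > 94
[]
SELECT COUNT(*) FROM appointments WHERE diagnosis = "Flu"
1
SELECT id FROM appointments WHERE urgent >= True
[2, 3, 4, 7]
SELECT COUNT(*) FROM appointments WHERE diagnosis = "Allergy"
2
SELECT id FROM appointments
[1, 2, 3, 4, 5, 6, 7]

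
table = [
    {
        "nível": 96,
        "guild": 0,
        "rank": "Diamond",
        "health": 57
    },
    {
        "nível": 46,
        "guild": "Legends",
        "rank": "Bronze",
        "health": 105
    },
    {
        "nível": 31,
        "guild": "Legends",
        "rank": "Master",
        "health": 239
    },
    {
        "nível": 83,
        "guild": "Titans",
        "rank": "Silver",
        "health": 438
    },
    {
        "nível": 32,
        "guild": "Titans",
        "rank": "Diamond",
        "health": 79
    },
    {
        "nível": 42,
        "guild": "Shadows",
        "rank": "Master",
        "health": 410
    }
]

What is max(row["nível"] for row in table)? 96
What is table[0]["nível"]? 96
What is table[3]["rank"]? "Silver"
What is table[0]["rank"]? "Diamond"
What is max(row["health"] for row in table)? 438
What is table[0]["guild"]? 0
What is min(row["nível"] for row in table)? 31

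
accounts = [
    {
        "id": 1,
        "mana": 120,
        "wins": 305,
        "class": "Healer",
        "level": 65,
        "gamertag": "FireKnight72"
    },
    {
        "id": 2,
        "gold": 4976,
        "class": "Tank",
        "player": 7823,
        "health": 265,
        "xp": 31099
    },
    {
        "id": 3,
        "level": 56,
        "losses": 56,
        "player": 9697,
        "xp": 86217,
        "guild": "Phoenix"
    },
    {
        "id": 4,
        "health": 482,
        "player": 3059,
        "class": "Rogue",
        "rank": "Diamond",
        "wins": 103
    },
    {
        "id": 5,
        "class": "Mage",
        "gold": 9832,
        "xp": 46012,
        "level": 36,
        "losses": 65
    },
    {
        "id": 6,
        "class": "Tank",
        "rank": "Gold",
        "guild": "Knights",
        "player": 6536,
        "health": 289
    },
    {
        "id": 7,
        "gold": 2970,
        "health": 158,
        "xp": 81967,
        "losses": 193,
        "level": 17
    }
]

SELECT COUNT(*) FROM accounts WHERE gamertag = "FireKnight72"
1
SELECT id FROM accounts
[1, 2, 3, 4, 5, 6, 7]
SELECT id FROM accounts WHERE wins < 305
[4]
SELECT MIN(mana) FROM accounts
120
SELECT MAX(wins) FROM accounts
305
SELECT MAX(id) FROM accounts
7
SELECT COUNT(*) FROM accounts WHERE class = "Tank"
2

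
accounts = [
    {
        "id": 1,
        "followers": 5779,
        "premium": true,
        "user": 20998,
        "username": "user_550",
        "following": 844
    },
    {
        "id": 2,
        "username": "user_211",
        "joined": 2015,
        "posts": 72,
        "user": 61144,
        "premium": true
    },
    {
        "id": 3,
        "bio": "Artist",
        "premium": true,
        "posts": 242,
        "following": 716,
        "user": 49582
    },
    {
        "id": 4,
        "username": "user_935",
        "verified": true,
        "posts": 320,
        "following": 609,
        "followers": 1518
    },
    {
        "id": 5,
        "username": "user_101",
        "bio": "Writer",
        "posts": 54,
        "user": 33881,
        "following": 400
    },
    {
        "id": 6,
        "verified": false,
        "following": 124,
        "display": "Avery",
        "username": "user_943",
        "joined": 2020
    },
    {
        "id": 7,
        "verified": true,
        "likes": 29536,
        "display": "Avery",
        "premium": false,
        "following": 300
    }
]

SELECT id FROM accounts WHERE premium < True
[7]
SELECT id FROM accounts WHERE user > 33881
[2, 3]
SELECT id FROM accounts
[1, 2, 3, 4, 5, 6, 7]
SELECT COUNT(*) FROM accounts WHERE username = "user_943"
1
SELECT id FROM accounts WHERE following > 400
[1, 3, 4]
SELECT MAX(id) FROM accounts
7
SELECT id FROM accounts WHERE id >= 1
[1, 2, 3, 4, 5, 6, 7]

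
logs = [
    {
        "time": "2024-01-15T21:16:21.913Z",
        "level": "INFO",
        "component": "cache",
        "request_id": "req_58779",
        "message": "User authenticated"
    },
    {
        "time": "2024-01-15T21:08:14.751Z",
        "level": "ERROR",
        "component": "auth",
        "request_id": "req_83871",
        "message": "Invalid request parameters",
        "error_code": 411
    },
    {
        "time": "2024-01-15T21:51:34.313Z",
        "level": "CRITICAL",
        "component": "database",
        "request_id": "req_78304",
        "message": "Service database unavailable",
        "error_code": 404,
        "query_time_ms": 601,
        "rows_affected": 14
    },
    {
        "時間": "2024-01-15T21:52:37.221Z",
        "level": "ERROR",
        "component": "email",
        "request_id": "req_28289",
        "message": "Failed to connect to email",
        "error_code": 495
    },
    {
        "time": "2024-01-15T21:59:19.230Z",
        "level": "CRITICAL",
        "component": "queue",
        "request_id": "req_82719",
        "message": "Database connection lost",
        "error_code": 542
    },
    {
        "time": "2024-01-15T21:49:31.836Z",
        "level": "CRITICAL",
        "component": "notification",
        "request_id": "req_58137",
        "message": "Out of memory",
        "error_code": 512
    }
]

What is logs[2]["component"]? "database"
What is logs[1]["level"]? "ERROR"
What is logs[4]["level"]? "CRITICAL"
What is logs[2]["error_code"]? 404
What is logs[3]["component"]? "email"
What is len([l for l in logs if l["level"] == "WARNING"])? 0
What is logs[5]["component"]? "notification"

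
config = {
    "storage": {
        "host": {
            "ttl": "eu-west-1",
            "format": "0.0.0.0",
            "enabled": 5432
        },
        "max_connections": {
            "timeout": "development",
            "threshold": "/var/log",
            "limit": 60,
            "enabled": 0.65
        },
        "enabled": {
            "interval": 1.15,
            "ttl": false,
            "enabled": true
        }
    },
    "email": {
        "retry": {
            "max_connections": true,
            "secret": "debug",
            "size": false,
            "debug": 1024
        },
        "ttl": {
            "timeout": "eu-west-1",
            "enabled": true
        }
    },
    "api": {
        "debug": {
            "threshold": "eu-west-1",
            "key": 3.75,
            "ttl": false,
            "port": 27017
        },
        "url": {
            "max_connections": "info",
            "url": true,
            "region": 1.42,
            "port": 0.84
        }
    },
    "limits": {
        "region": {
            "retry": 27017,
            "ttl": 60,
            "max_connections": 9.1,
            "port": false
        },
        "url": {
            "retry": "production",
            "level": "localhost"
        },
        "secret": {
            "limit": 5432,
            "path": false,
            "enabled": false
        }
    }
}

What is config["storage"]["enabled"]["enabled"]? True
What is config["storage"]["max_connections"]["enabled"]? 0.65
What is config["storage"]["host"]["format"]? "0.0.0.0"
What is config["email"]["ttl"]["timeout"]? "eu-west-1"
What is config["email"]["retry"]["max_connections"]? True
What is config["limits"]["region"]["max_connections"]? 9.1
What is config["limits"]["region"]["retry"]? 27017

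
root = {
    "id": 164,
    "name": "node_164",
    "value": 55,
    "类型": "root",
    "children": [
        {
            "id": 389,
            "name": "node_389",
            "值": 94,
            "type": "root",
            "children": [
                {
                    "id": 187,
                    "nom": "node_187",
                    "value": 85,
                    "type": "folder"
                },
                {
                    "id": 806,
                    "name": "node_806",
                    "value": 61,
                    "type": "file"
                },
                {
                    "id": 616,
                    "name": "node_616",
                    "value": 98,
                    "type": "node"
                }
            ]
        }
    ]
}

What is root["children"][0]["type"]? "root"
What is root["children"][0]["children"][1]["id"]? 806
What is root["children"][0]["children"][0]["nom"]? "node_187"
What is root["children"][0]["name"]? "node_389"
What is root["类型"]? "root"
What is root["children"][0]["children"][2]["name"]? "node_616"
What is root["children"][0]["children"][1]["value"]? 61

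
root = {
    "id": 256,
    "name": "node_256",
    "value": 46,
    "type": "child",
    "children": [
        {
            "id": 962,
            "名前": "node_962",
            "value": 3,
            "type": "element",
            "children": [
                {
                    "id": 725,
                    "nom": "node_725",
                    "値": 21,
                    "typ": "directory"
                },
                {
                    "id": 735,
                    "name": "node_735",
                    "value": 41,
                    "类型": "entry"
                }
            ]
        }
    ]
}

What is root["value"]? 46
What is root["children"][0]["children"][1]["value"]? 41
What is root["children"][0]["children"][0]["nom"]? "node_725"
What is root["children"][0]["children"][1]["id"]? 735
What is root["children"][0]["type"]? "element"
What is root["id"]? 256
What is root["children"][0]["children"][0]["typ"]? "directory"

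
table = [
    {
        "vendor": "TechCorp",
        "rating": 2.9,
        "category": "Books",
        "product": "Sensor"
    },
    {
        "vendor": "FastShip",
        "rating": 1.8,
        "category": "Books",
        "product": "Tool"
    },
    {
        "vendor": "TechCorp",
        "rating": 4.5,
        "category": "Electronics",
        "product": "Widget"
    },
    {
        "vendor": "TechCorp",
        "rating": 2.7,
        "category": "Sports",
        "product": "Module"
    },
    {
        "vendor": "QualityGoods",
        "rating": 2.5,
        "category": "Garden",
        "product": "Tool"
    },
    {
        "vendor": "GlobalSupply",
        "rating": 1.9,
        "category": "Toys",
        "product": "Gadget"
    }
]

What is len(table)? 6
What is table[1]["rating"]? 1.8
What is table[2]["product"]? "Widget"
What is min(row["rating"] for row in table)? 1.8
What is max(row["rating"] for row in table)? 4.5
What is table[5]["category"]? "Toys"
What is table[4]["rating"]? 2.5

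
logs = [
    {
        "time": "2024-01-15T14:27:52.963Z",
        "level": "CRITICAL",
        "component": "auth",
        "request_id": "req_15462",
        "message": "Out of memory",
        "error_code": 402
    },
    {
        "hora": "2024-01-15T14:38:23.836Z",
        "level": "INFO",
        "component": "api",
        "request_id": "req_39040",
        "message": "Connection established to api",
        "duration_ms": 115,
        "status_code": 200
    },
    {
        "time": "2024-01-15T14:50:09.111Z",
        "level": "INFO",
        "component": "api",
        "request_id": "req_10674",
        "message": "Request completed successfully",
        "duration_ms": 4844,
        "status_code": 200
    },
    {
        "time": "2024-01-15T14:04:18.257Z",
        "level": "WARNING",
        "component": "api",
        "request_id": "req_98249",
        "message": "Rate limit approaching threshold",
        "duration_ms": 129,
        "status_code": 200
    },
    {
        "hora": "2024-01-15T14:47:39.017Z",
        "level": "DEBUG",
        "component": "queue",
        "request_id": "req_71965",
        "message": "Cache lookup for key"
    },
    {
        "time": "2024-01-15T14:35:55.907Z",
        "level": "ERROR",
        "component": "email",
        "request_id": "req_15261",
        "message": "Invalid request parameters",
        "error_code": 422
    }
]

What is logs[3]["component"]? "api"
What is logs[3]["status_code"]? 200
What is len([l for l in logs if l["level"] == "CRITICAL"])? 1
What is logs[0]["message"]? "Out of memory"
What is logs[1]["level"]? "INFO"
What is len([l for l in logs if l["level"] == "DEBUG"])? 1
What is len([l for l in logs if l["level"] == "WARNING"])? 1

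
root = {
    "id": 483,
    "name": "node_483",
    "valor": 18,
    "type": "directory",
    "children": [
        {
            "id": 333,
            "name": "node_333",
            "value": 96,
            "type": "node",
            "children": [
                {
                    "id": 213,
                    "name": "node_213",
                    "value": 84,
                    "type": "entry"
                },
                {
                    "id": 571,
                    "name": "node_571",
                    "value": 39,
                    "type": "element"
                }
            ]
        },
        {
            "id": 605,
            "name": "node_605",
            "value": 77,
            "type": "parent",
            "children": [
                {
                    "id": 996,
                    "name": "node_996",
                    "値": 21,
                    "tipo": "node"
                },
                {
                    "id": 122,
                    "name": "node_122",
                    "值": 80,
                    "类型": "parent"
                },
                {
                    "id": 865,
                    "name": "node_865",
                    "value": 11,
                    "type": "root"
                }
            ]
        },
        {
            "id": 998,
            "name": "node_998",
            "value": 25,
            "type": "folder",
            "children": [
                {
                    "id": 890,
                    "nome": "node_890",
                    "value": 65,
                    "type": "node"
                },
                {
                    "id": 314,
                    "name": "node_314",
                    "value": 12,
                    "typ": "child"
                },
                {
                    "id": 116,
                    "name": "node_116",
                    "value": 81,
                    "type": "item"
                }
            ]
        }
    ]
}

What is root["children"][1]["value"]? 77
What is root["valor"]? 18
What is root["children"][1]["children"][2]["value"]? 11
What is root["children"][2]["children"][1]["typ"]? "child"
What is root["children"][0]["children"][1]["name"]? "node_571"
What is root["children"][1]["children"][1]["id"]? 122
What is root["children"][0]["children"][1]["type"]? "element"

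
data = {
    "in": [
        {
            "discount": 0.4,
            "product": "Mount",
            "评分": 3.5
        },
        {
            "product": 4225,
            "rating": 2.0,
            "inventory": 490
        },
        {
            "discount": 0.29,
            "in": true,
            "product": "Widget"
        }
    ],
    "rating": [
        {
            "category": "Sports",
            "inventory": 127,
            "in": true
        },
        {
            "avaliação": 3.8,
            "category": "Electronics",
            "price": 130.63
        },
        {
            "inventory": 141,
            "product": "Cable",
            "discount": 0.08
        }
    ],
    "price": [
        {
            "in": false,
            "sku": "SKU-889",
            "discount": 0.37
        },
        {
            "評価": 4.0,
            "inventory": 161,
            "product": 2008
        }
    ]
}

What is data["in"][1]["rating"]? 2.0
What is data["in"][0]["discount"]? 0.4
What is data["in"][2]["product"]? "Widget"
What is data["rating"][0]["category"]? "Sports"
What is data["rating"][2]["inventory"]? 141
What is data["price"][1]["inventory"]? 161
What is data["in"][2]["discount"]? 0.29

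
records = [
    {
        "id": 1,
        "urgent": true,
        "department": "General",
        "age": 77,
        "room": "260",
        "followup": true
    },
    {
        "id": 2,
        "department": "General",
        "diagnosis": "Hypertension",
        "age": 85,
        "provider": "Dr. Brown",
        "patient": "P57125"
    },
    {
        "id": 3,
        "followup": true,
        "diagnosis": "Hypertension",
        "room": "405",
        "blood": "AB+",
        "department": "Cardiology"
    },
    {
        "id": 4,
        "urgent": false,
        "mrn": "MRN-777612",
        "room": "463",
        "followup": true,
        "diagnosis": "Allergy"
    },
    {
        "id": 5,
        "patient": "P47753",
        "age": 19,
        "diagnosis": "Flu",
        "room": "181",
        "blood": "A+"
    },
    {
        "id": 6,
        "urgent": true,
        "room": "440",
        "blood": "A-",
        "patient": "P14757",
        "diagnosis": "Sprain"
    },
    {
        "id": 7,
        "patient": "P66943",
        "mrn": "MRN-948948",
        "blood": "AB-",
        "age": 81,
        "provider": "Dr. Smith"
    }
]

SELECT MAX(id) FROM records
7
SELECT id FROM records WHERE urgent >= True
[1, 6]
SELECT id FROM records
[1, 2, 3, 4, 5, 6, 7]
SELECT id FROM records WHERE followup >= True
[1, 3, 4]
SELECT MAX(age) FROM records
85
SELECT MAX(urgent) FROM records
True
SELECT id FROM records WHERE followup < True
[]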